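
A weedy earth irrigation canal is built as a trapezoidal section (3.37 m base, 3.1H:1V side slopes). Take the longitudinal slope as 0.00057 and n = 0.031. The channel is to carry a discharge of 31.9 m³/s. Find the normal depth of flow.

Manning's equation rearranged: A R^(2/3) = nQ / (1·√S) = 0.031 × 31.9 / (√0.00057) = 41.42.
At y = 3.39 m: A R^(2/3) = 70.86 — too large.
At y = 2.29 m: A R^(2/3) = 28.72 — too small.
At y = 2.69 m: A R^(2/3) = 41.41 — matches.

y_n = 2.69 m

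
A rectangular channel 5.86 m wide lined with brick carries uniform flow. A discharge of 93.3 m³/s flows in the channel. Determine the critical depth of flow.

For a rectangular channel, critical depth y_c = (q²/g)^(1/3) where q = Q/b = 93.3/5.86 = 15.92 m²/s.
So y_c = (15.92²/9.81)^(1/3) = 2.96 m.

y_c = 2.96 m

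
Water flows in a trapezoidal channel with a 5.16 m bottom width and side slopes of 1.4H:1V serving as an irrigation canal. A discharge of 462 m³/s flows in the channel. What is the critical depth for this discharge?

y_c = 5.83 m

At critical depth, Q² T / (g A³) = 1, i.e. A³/T = Q²/g = 462²/9.81 = 21760.
At y = 6.66 m: A³/T = 37700 — too large.
At y = 5.83 m: A³/T = 21810 — matches.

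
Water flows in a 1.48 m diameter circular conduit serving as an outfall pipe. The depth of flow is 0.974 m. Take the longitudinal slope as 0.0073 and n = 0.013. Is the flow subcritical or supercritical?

supercritical

For a circular section of diameter D = 1.48 m at depth y = 0.974 m, the central angle is θ = 2 arccos(1 − 2y/D) = 3.785 rad. Then A = (D²/8)(θ − sin θ) = 1.201 m² and P = Dθ/2 = 2.801 m.
Hydraulic radius R = A/P = 1.201/2.801 = 0.4286 m.
V = (1/n) R^(2/3) √S = (1/0.013) × 0.4286^(2/3) × √0.0073 = 3.736 m/s. Hydraulic depth D_h = A/T = 1.201/1.404 = 0.8551 m.
Froude number Fr = V/√(g·D_h) = 3.736/√(9.81×0.8551) = 1.29, which is greater than 1, so the flow is supercritical.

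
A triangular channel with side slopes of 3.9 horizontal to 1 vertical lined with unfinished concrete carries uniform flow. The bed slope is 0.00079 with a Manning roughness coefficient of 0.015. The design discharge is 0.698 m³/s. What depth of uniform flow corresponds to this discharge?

Manning's equation rearranged: A R^(2/3) = nQ / (1·√S) = 0.015 × 0.698 / (√0.00079) = 0.3725.
Try y = 0.606 m: A R^(2/3) = 0.6325 — too large.
Try y = 0.417 m: A R^(2/3) = 0.2334 — too small.
Try y = 0.497 m: A R^(2/3) = 0.3728 — ≈ 0.3725.

y_n = 0.497 m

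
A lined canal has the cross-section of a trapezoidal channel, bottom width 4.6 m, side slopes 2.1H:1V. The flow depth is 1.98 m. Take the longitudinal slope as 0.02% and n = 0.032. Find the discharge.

With bottom width b = 4.6 m and side slope z = 2.1: A = (b + zy)y = (4.6 + 2.1×1.98)×1.98 = 17.34 m²; P = b + 2y√(1+z²) = 4.6 + 2×1.98×2.326 = 13.81 m.
Hydraulic radius R = A/P = 17.34/13.81 = 1.256 m.
Manning's equation: Q = (1/n) A R^(2/3) S^(1/2) = (1/0.032) × 17.34 × 1.256^(2/3) × 0.0002^(1/2) = 8.92 m³/s.

Q = 8.92 m³/s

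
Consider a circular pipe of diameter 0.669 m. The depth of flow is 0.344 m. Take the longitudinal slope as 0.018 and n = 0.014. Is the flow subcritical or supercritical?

For a circular section of diameter D = 0.669 m at depth y = 0.344 m, the central angle is θ = 2 arccos(1 − 2y/D) = 3.198 rad. Then A = (D²/8)(θ − sin θ) = 0.1821 m² and P = Dθ/2 = 1.07 m.
Hydraulic radius R = A/P = 0.1821/1.07 = 0.1702 m.
V = (1/n) R^(2/3) √S = (1/0.014) × 0.1702^(2/3) × √0.018 = 2.943 m/s. Hydraulic depth D_h = A/T = 0.1821/0.6687 = 0.2723 m.
Froude number Fr = V/√(g·D_h) = 2.943/√(9.81×0.2723) = 1.8, which is greater than 1, so the flow is supercritical.

supercritical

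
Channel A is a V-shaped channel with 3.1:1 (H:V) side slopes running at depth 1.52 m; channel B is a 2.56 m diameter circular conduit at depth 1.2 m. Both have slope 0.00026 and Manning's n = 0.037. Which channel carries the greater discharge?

channel A

Channel A: For a triangular section with side slope z = 3.1: A = zy² = 3.1×1.52² = 7.162 m²; P = 2y√(1+z²) = 2×1.52×3.257 = 9.902 m. Hydraulic radius R = A/P = 7.162/9.902 = 0.7233 m. Q_A = (1/0.037)·7.162·0.7233^(2/3)·√0.00026 = 2.515 m³/s.
Channel B: For a circular section of diameter D = 2.56 m at depth y = 1.2 m, the central angle is θ = 2 arccos(1 − 2y/D) = 3.017 rad. Then A = (D²/8)(θ − sin θ) = 2.369 m² and P = Dθ/2 = 3.861 m. Hydraulic radius R = A/P = 2.369/3.861 = 0.6135 m. Q_B = (1/0.037)·2.369·0.6135^(2/3)·√0.00026 = 0.7454 m³/s.
Q_A = 2.515 m³/s vs Q_B = 0.7454 m³/s, so channel A carries more.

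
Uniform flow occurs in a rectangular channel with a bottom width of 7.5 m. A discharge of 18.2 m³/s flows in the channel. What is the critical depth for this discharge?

For a rectangular channel, critical depth y_c = (q²/g)^(1/3) where q = Q/b = 18.2/7.5 = 2.427 m²/s.
So y_c = (2.427²/9.81)^(1/3) = 0.844 m.

y_c = 0.844 m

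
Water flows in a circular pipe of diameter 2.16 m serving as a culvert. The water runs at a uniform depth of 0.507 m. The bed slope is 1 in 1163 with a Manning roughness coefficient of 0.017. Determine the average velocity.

For a circular section of diameter D = 2.16 m at depth y = 0.507 m, the central angle is θ = 2 arccos(1 − 2y/D) = 2.023 rad. Then A = (D²/8)(θ − sin θ) = 0.6553 m² and P = Dθ/2 = 2.185 m.
Hydraulic radius R = A/P = 0.6553/2.185 = 0.2999 m.
From Manning's equation, V = (1/n) R^(2/3) S^(1/2) = (1/0.017) × 0.2999^(2/3) × 0.0008598^(1/2) = 0.773 m/s.

V = 0.773 m/s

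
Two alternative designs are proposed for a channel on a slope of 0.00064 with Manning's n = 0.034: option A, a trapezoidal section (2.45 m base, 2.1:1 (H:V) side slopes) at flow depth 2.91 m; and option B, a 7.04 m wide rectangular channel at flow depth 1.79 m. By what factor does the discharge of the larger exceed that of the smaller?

Channel A: With bottom width b = 2.45 m and side slope z = 2.1: A = (b + zy)y = (2.45 + 2.1×2.91)×2.91 = 24.91 m²; P = b + 2y√(1+z²) = 2.45 + 2×2.91×2.326 = 15.99 m. Hydraulic radius R = A/P = 24.91/15.99 = 1.558 m. Q_A = (1/0.034)·24.91·1.558^(2/3)·√0.00064 = 24.92 m³/s.
Channel B: Flow area A = b·y = 7.04 × 1.79 = 12.6 m². Wetted perimeter P = b + 2y = 7.04 + 2×1.79 = 10.62 m. Hydraulic radius R = A/P = 12.6/10.62 = 1.187 m. Q_B = (1/0.034)·12.6·1.187^(2/3)·√0.00064 = 10.51 m³/s.
The larger discharge is 24.92 m³/s and the smaller is 10.51 m³/s; the ratio is 2.37.

2.37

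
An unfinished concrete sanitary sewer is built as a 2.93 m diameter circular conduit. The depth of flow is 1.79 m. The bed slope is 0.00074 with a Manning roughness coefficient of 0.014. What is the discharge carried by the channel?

For a circular section of diameter D = 2.93 m at depth y = 1.79 m, the central angle is θ = 2 arccos(1 − 2y/D) = 3.589 rad. Then A = (D²/8)(θ − sin θ) = 4.316 m² and P = Dθ/2 = 5.258 m.
Hydraulic radius R = A/P = 4.316/5.258 = 0.8208 m.
Manning's equation: Q = (1/n) A R^(2/3) S^(1/2) = (1/0.014) × 4.316 × 0.8208^(2/3) × 0.00074^(1/2) = 7.35 m³/s.

Q = 7.35 m³/s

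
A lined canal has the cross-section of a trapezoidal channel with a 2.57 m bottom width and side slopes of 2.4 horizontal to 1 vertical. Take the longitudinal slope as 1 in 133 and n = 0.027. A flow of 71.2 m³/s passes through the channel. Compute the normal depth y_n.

y_n = 2.31 m

Manning's equation rearranged: A R^(2/3) = nQ / (1·√S) = 0.027 × 71.2 / (√0.007519) = 22.17.
Trying y = 1.82 m: A R^(2/3) = 13.04 — low.
Trying y = 2.75 m: A R^(2/3) = 32.97 — high.
Trying y = 2.31 m: A R^(2/3) = 22.16 — matches.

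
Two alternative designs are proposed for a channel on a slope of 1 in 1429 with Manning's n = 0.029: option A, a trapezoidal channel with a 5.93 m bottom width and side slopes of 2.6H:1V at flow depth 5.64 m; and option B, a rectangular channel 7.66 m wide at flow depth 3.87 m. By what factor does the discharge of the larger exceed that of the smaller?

Channel A: With bottom width b = 5.93 m and side slope z = 2.6: A = (b + zy)y = (5.93 + 2.6×5.64)×5.64 = 116.2 m²; P = b + 2y√(1+z²) = 5.93 + 2×5.64×2.786 = 37.35 m. Hydraulic radius R = A/P = 116.2/37.35 = 3.11 m. Q_A = (1/0.029)·116.2·3.11^(2/3)·√0.0006998 = 225.7 m³/s.
Channel B: Flow area A = b·y = 7.66 × 3.87 = 29.64 m². Wetted perimeter P = b + 2y = 7.66 + 2×3.87 = 15.4 m. Hydraulic radius R = A/P = 29.64/15.4 = 1.925 m. Q_B = (1/0.029)·29.64·1.925^(2/3)·√0.0006998 = 41.84 m³/s.
The larger discharge is 225.7 m³/s and the smaller is 41.84 m³/s; the ratio is 5.39.

5.39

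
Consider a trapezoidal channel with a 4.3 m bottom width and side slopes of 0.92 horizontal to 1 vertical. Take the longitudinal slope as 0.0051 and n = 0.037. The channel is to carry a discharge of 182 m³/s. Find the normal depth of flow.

y_n = 5.37 m

Manning's equation rearranged: A R^(2/3) = nQ / (1·√S) = 0.037 × 182 / (√0.0051) = 94.29.
At y = 6.29 m: A R^(2/3) = 131 — high.
At y = 4.74 m: A R^(2/3) = 73.37 — low.
At y = 5.37 m: A R^(2/3) = 94.46 — close enough.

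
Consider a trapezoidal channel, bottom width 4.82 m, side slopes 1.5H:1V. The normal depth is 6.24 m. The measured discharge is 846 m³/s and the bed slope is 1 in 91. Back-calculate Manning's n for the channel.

With bottom width b = 4.82 m and side slope z = 1.5: A = (b + zy)y = (4.82 + 1.5×6.24)×6.24 = 88.48 m²; P = b + 2y√(1+z²) = 4.82 + 2×6.24×1.803 = 27.32 m.
Hydraulic radius R = A/P = 88.48/27.32 = 3.239 m.
Rearranging Manning's equation: n = (1/Q) A R^(2/3) S^(1/2) = (1/846) × 88.48 × 3.239^(2/3) × √0.01099 = 0.024.

n = 0.024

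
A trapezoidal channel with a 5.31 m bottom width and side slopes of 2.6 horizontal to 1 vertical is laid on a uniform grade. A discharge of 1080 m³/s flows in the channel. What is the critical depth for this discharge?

At critical depth, Q² T / (g A³) = 1, i.e. A³/T = Q²/g = 1080²/9.81 = 118900.
Try y = 9.09 m: A³/T = 346400 — high.
Try y = 6.18 m: A³/T = 61580 — low.
Try y = 7.17 m: A³/T = 118900 — ≈ 118900.

y_c = 7.17 m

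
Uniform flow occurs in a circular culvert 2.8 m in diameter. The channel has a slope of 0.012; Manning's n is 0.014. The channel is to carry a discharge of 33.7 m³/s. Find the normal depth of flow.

Manning's equation rearranged: A R^(2/3) = nQ / (1·√S) = 0.014 × 33.7 / (√0.012) = 4.307.
Trying y = 2.55 m: A R^(2/3) = 5.196 — high.
Trying y = 1.84 m: A R^(2/3) = 3.729 — low.
Trying y = 2.05 m: A R^(2/3) = 4.302 — matches.

y_n = 2.05 m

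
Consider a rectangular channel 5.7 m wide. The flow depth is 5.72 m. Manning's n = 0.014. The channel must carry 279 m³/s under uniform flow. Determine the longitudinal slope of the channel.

Flow area A = b·y = 5.7 × 5.72 = 32.6 m². Wetted perimeter P = b + 2y = 5.7 + 2×5.72 = 17.14 m.
Hydraulic radius R = A/P = 32.6/17.14 = 1.902 m.
From Manning's equation, S = [nQ / (1 A R^(2/3))]² = [0.014 × 279 / (1 × 32.6 × 1.902^(2/3))]² = 0.00609.

S = 0.00609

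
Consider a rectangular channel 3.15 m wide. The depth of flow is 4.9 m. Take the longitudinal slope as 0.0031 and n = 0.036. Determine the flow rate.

Flow area A = b·y = 3.15 × 4.9 = 15.44 m². Wetted perimeter P = b + 2y = 3.15 + 2×4.9 = 12.95 m.
Hydraulic radius R = A/P = 15.44/12.95 = 1.192 m.
Manning's equation: Q = (1/n) A R^(2/3) S^(1/2) = (1/0.036) × 15.44 × 1.192^(2/3) × 0.0031^(1/2) = 26.8 m³/s.

Q = 26.8 m³/s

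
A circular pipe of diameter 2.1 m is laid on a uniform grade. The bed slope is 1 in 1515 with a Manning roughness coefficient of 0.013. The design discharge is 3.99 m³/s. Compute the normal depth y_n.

Manning's equation rearranged: A R^(2/3) = nQ / (1·√S) = 0.013 × 3.99 / (√0.0006601) = 2.019.
Try y = 1.38 m: A R^(2/3) = 1.732 — too small.
Try y = 1.95 m: A R^(2/3) = 2.423 — too large.
Try y = 1.55 m: A R^(2/3) = 2.017 — ≈ 2.019.

y_n = 1.55 m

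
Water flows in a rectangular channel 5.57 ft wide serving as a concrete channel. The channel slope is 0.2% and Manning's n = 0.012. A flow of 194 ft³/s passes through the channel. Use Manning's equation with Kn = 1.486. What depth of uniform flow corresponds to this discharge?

Manning's equation rearranged: A R^(2/3) = nQ / (1.486·√S) = 0.012 × 194 / (1.486 × √0.002) = 35.03.
At y = 4.93 ft: A R^(2/3) = 40.33 — over.
At y = 3.66 ft: A R^(2/3) = 27.67 — short.
At y = 4.4 ft: A R^(2/3) = 34.98 — close enough.

y_n = 4.4 ft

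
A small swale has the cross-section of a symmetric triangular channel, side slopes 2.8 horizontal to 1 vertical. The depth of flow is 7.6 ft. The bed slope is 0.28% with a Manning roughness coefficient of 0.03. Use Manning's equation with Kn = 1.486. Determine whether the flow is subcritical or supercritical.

subcritical

For a triangular section with side slope z = 2.8: A = zy² = 2.8×7.6² = 161.7 ft²; P = 2y√(1+z²) = 2×7.6×2.973 = 45.19 ft.
Hydraulic radius R = A/P = 161.7/45.19 = 3.579 ft.
V = (1.486/n) R^(2/3) √S = (1.486/0.03) × 3.579^(2/3) × √0.0028 = 6.132 ft/s. Hydraulic depth D_h = A/T = 161.7/42.56 = 3.8 ft.
Froude number Fr = V/√(g·D_h) = 6.132/√(32.2×3.8) = 0.554, which is less than 1, so the flow is subcritical.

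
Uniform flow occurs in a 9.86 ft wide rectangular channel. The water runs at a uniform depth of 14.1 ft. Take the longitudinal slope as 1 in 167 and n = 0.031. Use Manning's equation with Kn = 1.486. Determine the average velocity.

V = 8.8 ft/s

Flow area A = b·y = 9.86 × 14.1 = 139 ft². Wetted perimeter P = b + 2y = 9.86 + 2×14.1 = 38.06 ft.
Hydraulic radius R = A/P = 139/38.06 = 3.653 ft.
From Manning's equation, V = (1.486/n) R^(2/3) S^(1/2) = (1.486/0.031) × 3.653^(2/3) × 0.005988^(1/2) = 8.8 ft/s.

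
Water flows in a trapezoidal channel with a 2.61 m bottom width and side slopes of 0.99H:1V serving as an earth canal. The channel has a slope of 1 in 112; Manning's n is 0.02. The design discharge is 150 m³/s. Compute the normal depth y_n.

y_n = 3.58 m

Manning's equation rearranged: A R^(2/3) = nQ / (1·√S) = 0.02 × 150 / (√0.008929) = 31.75.
Trying y = 3.97 m: A R^(2/3) = 39.61 — over.
Trying y = 3.58 m: A R^(2/3) = 31.83 — close enough.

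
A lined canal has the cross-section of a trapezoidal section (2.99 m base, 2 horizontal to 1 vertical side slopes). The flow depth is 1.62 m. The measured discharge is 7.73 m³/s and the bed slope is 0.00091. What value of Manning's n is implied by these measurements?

n = 0.039

With bottom width b = 2.99 m and side slope z = 2: A = (b + zy)y = (2.99 + 2×1.62)×1.62 = 10.09 m²; P = b + 2y√(1+z²) = 2.99 + 2×1.62×2.236 = 10.23 m.
Hydraulic radius R = A/P = 10.09/10.23 = 0.9861 m.
Rearranging Manning's equation: n = (1/Q) A R^(2/3) S^(1/2) = (1/7.73) × 10.09 × 0.9861^(2/3) × √0.00091 = 0.039.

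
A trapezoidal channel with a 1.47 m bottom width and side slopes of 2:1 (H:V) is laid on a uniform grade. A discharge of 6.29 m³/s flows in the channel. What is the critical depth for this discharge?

y_c = 0.851 m

At critical depth, Q² T / (g A³) = 1, i.e. A³/T = Q²/g = 6.29²/9.81 = 4.033.
Trying y = 0.685 m: A³/T = 1.749 — low.
Trying y = 1.06 m: A³/T = 9.651 — high.
Trying y = 0.851 m: A³/T = 4.036 — ≈ 4.033.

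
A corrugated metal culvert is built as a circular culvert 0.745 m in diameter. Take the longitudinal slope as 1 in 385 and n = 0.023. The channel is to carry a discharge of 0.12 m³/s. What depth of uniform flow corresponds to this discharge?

y_n = 0.319 m

Manning's equation rearranged: A R^(2/3) = nQ / (1·√S) = 0.023 × 0.12 / (√0.002597) = 0.05416.
Trying y = 0.245 m: A R^(2/3) = 0.03322 — too small.
Trying y = 0.319 m: A R^(2/3) = 0.0542 — ≈ 0.05416.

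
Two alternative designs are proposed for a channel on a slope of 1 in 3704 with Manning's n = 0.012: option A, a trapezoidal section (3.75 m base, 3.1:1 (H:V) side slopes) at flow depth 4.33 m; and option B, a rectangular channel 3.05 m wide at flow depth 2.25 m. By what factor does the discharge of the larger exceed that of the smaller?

20.3

Channel A: With bottom width b = 3.75 m and side slope z = 3.1: A = (b + zy)y = (3.75 + 3.1×4.33)×4.33 = 74.36 m²; P = b + 2y√(1+z²) = 3.75 + 2×4.33×3.257 = 31.96 m. Hydraulic radius R = A/P = 74.36/31.96 = 2.327 m. Q_A = (1/0.012)·74.36·2.327^(2/3)·√0.00027 = 178.8 m³/s.
Channel B: Flow area A = b·y = 3.05 × 2.25 = 6.862 m². Wetted perimeter P = b + 2y = 3.05 + 2×2.25 = 7.55 m. Hydraulic radius R = A/P = 6.862/7.55 = 0.9089 m. Q_B = (1/0.012)·6.862·0.9089^(2/3)·√0.00027 = 8.817 m³/s.
The larger discharge is 178.8 m³/s and the smaller is 8.817 m³/s; the ratio is 20.3.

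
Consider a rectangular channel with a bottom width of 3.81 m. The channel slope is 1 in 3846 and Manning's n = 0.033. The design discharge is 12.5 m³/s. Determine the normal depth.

y_n = 5.35 m

Manning's equation rearranged: A R^(2/3) = nQ / (1·√S) = 0.033 × 12.5 / (√0.00026) = 25.58.
Try y = 3.68 m: A R^(2/3) = 16.31 — too small.
Try y = 6.35 m: A R^(2/3) = 31.21 — too large.
Try y = 5.35 m: A R^(2/3) = 25.57 — close enough.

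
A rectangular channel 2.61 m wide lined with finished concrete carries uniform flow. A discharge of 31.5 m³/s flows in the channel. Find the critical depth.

For a rectangular channel, critical depth y_c = (q²/g)^(1/3) where q = Q/b = 31.5/2.61 = 12.07 m²/s.
So y_c = (12.07²/9.81)^(1/3) = 2.46 m.

y_c = 2.46 m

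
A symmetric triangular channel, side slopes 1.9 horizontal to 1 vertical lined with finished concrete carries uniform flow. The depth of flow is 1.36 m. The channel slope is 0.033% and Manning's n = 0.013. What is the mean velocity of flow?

For a triangular section with side slope z = 1.9: A = zy² = 1.9×1.36² = 3.514 m²; P = 2y√(1+z²) = 2×1.36×2.147 = 5.84 m.
Hydraulic radius R = A/P = 3.514/5.84 = 0.6017 m.
From Manning's equation, V = (1/n) R^(2/3) S^(1/2) = (1/0.013) × 0.6017^(2/3) × 0.00033^(1/2) = 0.996 m/s.

V = 0.996 m/s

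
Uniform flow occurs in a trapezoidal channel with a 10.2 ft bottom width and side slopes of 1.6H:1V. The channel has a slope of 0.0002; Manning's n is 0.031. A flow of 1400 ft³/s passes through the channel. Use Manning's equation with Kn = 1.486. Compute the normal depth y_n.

Manning's equation rearranged: A R^(2/3) = nQ / (1.486·√S) = 0.031 × 1400 / (1.486 × √0.0002) = 2065.
At y = 16.9 ft: A R^(2/3) = 2623 — high.
At y = 15.2 ft: A R^(2/3) = 2058 — close enough.

y_n = 15.2 ft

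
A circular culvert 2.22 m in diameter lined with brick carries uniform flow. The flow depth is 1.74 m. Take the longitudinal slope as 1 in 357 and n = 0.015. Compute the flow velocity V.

For a circular section of diameter D = 2.22 m at depth y = 1.74 m, the central angle is θ = 2 arccos(1 − 2y/D) = 4.349 rad. Then A = (D²/8)(θ − sin θ) = 3.255 m² and P = Dθ/2 = 4.827 m.
Hydraulic radius R = A/P = 3.255/4.827 = 0.6743 m.
From Manning's equation, V = (1/n) R^(2/3) S^(1/2) = (1/0.015) × 0.6743^(2/3) × 0.002801^(1/2) = 2.71 m/s.

V = 2.71 m/s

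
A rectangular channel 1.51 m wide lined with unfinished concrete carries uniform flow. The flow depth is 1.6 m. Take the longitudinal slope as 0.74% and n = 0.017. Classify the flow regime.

subcritical

Flow area A = b·y = 1.51 × 1.6 = 2.416 m². Wetted perimeter P = b + 2y = 1.51 + 2×1.6 = 4.71 m.
Hydraulic radius R = A/P = 2.416/4.71 = 0.513 m.
V = (1/n) R^(2/3) √S = (1/0.017) × 0.513^(2/3) × √0.0074 = 3.243 m/s. Hydraulic depth D_h = A/T = 2.416/1.51 = 1.6 m.
Froude number Fr = V/√(g·D_h) = 3.243/√(9.81×1.6) = 0.818, which is less than 1, so the flow is subcritical.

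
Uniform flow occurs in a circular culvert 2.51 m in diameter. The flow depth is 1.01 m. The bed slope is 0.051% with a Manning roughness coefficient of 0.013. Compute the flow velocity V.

For a circular section of diameter D = 2.51 m at depth y = 1.01 m, the central angle is θ = 2 arccos(1 − 2y/D) = 2.749 rad. Then A = (D²/8)(θ − sin θ) = 1.863 m² and P = Dθ/2 = 3.45 m.
Hydraulic radius R = A/P = 1.863/3.45 = 0.5401 m.
From Manning's equation, V = (1/n) R^(2/3) S^(1/2) = (1/0.013) × 0.5401^(2/3) × 0.00051^(1/2) = 1.15 m/s.

V = 1.15 m/s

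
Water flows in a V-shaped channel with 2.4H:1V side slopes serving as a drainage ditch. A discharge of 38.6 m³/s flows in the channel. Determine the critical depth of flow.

At critical depth, Q² T / (g A³) = 1, i.e. A³/T = Q²/g = 38.6²/9.81 = 151.9.
Trying y = 2.54 m: A³/T = 304.5 — over.
Trying y = 2.21 m: A³/T = 151.8 — matches.

y_c = 2.21 m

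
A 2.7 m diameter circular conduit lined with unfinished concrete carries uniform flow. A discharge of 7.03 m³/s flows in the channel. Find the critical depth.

y_c = 1.17 m

At critical depth, Q² T / (g A³) = 1, i.e. A³/T = Q²/g = 7.03²/9.81 = 5.038.
At y = 1.39 m: A³/T = 9.715 — too large.
At y = 1.17 m: A³/T = 5.027 — matches.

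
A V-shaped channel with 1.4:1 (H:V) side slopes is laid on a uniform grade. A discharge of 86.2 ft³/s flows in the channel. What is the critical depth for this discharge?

y_c = 2.98 ft

At critical depth, Q² T / (g A³) = 1, i.e. A³/T = Q²/g = 86.2²/32.2 = 230.8.
Try y = 3.61 ft: A³/T = 600.8 — high.
Try y = 2.13 ft: A³/T = 42.97 — low.
Try y = 2.98 ft: A³/T = 230.3 — ≈ 230.8.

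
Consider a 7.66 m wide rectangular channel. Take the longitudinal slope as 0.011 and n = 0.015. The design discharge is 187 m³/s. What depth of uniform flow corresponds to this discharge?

y_n = 2.61 m

Manning's equation rearranged: A R^(2/3) = nQ / (1·√S) = 0.015 × 187 / (√0.011) = 26.74.
Try y = 3.11 m: A R^(2/3) = 34.15 — too large.
Try y = 2.27 m: A R^(2/3) = 22.02 — too small.
Try y = 2.61 m: A R^(2/3) = 26.8 — ≈ 26.74.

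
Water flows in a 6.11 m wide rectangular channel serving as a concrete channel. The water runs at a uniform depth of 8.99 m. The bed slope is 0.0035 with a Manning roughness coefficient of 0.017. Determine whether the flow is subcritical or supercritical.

subcritical

Flow area A = b·y = 6.11 × 8.99 = 54.93 m². Wetted perimeter P = b + 2y = 6.11 + 2×8.99 = 24.09 m.
Hydraulic radius R = A/P = 54.93/24.09 = 2.28 m.
V = (1/n) R^(2/3) √S = (1/0.017) × 2.28^(2/3) × √0.0035 = 6.029 m/s. Hydraulic depth D_h = A/T = 54.93/6.11 = 8.99 m.
Froude number Fr = V/√(g·D_h) = 6.029/√(9.81×8.99) = 0.642, which is less than 1, so the flow is subcritical.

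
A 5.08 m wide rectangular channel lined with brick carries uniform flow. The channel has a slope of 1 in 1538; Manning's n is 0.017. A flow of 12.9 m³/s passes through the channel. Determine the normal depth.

Manning's equation rearranged: A R^(2/3) = nQ / (1·√S) = 0.017 × 12.9 / (√0.0006502) = 8.6.
At y = 1.21 m: A R^(2/3) = 5.383 — short.
At y = 1.83 m: A R^(2/3) = 9.687 — over.
At y = 1.68 m: A R^(2/3) = 8.598 — ≈ 8.6.

y_n = 1.68 m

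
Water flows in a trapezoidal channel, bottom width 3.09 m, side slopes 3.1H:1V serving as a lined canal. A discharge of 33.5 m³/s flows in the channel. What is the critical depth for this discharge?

At critical depth, Q² T / (g A³) = 1, i.e. A³/T = Q²/g = 33.5²/9.81 = 114.4.
At y = 1.68 m: A³/T = 200.6 — too large.
At y = 1.1 m: A³/T = 36.88 — too small.
At y = 1.46 m: A³/T = 113.2 — matches.

y_c = 1.46 m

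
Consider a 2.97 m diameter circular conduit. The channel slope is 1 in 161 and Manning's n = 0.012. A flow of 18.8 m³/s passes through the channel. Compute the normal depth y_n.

y_n = 1.49 m

Manning's equation rearranged: A R^(2/3) = nQ / (1·√S) = 0.012 × 18.8 / (√0.006211) = 2.863.
Trying y = 1.67 m: A R^(2/3) = 3.448 — too large.
Trying y = 1.25 m: A R^(2/3) = 2.1 — too small.
Trying y = 1.49 m: A R^(2/3) = 2.857 — matches.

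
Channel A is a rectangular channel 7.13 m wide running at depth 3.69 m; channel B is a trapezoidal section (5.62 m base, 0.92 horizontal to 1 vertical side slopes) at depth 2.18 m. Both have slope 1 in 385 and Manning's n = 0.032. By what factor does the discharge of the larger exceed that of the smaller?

Channel A: Flow area A = b·y = 7.13 × 3.69 = 26.31 m². Wetted perimeter P = b + 2y = 7.13 + 2×3.69 = 14.51 m. Hydraulic radius R = A/P = 26.31/14.51 = 1.813 m. Q_A = (1/0.032)·26.31·1.813^(2/3)·√0.002597 = 62.31 m³/s.
Channel B: With bottom width b = 5.62 m and side slope z = 0.92: A = (b + zy)y = (5.62 + 0.92×2.18)×2.18 = 16.62 m²; P = b + 2y√(1+z²) = 5.62 + 2×2.18×1.359 = 11.54 m. Hydraulic radius R = A/P = 16.62/11.54 = 1.44 m. Q_B = (1/0.032)·16.62·1.44^(2/3)·√0.002597 = 33.76 m³/s.
The larger discharge is 62.31 m³/s and the smaller is 33.76 m³/s; the ratio is 1.85.

1.85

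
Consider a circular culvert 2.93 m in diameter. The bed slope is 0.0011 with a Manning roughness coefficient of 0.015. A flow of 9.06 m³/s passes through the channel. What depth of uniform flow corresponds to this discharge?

Manning's equation rearranged: A R^(2/3) = nQ / (1·√S) = 0.015 × 9.06 / (√0.0011) = 4.098.
At y = 1.3 m: A R^(2/3) = 2.226 — too small.
At y = 2.37 m: A R^(2/3) = 5.413 — too large.
At y = 1.89 m: A R^(2/3) = 4.099 — matches.

y_n = 1.89 m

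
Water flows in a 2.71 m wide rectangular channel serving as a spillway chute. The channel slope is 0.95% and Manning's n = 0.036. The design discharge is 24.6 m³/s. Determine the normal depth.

y_n = 3.42 m

Manning's equation rearranged: A R^(2/3) = nQ / (1·√S) = 0.036 × 24.6 / (√0.0095) = 9.086.
Try y = 3.89 m: A R^(2/3) = 10.58 — too large.
Try y = 2.54 m: A R^(2/3) = 6.338 — too small.
Try y = 3.42 m: A R^(2/3) = 9.085 — close enough.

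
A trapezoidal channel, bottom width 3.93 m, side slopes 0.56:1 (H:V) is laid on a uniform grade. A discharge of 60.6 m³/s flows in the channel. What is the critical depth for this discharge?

y_c = 2.55 m

At critical depth, Q² T / (g A³) = 1, i.e. A³/T = Q²/g = 60.6²/9.81 = 374.3.
At y = 2.1 m: A³/T = 196.2 — low.
At y = 3.18 m: A³/T = 799.5 — high.
At y = 2.55 m: A³/T = 375.9 — close enough.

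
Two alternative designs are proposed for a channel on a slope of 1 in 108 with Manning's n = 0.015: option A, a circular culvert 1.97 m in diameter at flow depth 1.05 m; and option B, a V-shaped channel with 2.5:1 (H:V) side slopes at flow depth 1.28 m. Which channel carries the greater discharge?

Channel A: For a circular section of diameter D = 1.97 m at depth y = 1.05 m, the central angle is θ = 2 arccos(1 − 2y/D) = 3.274 rad. Then A = (D²/8)(θ − sin θ) = 1.652 m² and P = Dθ/2 = 3.225 m. Hydraulic radius R = A/P = 1.652/3.225 = 0.5123 m. Q_A = (1/0.015)·1.652·0.5123^(2/3)·√0.009259 = 6.785 m³/s.
Channel B: For a triangular section with side slope z = 2.5: A = zy² = 2.5×1.28² = 4.096 m²; P = 2y√(1+z²) = 2×1.28×2.693 = 6.893 m. Hydraulic radius R = A/P = 4.096/6.893 = 0.5942 m. Q_B = (1/0.015)·4.096·0.5942^(2/3)·√0.009259 = 18.57 m³/s.
Q_A = 6.785 m³/s vs Q_B = 18.57 m³/s, so channel B carries more.

channel B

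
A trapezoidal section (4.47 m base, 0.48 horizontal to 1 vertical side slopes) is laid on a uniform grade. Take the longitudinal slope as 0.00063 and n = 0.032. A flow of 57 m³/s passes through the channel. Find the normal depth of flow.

y_n = 5.66 m

Manning's equation rearranged: A R^(2/3) = nQ / (1·√S) = 0.032 × 57 / (√0.00063) = 72.67.
Trying y = 4.39 m: A R^(2/3) = 46.32 — low.
Trying y = 5.66 m: A R^(2/3) = 72.69 — matches.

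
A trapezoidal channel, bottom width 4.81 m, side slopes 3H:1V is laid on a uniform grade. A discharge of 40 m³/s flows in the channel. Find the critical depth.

At critical depth, Q² T / (g A³) = 1, i.e. A³/T = Q²/g = 40²/9.81 = 163.1.
Try y = 1.05 m: A³/T = 52.55 — low.
Try y = 1.57 m: A³/T = 234.6 — high.
Try y = 1.43 m: A³/T = 164.6 — matches.

y_c = 1.43 m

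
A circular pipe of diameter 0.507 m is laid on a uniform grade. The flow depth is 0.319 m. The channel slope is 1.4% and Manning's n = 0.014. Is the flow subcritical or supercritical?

For a circular section of diameter D = 0.507 m at depth y = 0.319 m, the central angle is θ = 2 arccos(1 − 2y/D) = 3.664 rad. Then A = (D²/8)(θ − sin θ) = 0.1338 m² and P = Dθ/2 = 0.9289 m.
Hydraulic radius R = A/P = 0.1338/0.9289 = 0.144 m.
V = (1/n) R^(2/3) √S = (1/0.014) × 0.144^(2/3) × √0.014 = 2.322 m/s. Hydraulic depth D_h = A/T = 0.1338/0.4898 = 0.2731 m.
Froude number Fr = V/√(g·D_h) = 2.322/√(9.81×0.2731) = 1.42, which is greater than 1, so the flow is supercritical.

supercritical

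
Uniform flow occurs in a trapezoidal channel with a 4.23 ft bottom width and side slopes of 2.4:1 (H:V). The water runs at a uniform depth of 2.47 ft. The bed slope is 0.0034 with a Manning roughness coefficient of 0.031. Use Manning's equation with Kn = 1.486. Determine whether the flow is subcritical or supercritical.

subcritical

With bottom width b = 4.23 ft and side slope z = 2.4: A = (b + zy)y = (4.23 + 2.4×2.47)×2.47 = 25.09 ft²; P = b + 2y√(1+z²) = 4.23 + 2×2.47×2.6 = 17.07 ft.
Hydraulic radius R = A/P = 25.09/17.07 = 1.47 ft.
V = (1.486/n) R^(2/3) √S = (1.486/0.031) × 1.47^(2/3) × √0.0034 = 3.613 ft/s. Hydraulic depth D_h = A/T = 25.09/16.09 = 1.56 ft.
Froude number Fr = V/√(g·D_h) = 3.613/√(32.2×1.56) = 0.51, which is less than 1, so the flow is subcritical.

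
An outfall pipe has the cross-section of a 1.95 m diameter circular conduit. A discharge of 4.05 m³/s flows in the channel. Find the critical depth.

y_c = 0.97 m

At critical depth, Q² T / (g A³) = 1, i.e. A³/T = Q²/g = 4.05²/9.81 = 1.672.
At y = 0.809 m: A³/T = 0.8359 — short.
At y = 1.17 m: A³/T = 3.428 — over.
At y = 0.97 m: A³/T = 1.674 — close enough.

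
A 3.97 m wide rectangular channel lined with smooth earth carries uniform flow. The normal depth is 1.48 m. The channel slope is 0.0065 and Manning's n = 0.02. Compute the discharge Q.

Flow area A = b·y = 3.97 × 1.48 = 5.876 m². Wetted perimeter P = b + 2y = 3.97 + 2×1.48 = 6.93 m.
Hydraulic radius R = A/P = 5.876/6.93 = 0.8478 m.
Manning's equation: Q = (1/n) A R^(2/3) S^(1/2) = (1/0.02) × 5.876 × 0.8478^(2/3) × 0.0065^(1/2) = 21.2 m³/s.

Q = 21.2 m³/s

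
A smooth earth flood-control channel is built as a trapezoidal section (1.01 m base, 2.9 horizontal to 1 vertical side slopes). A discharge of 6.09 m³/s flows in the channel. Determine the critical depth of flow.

y_c = 0.823 m

At critical depth, Q² T / (g A³) = 1, i.e. A³/T = Q²/g = 6.09²/9.81 = 3.781.
Try y = 0.994 m: A³/T = 8.55 — too large.
Try y = 0.569 m: A³/T = 0.8045 — too small.
Try y = 0.823 m: A³/T = 3.777 — matches.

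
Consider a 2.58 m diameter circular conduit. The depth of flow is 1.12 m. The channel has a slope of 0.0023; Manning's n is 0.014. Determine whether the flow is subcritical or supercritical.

subcritical

For a circular section of diameter D = 2.58 m at depth y = 1.12 m, the central angle is θ = 2 arccos(1 − 2y/D) = 2.877 rad. Then A = (D²/8)(θ − sin θ) = 2.177 m² and P = Dθ/2 = 3.712 m.
Hydraulic radius R = A/P = 2.177/3.712 = 0.5864 m.
V = (1/n) R^(2/3) √S = (1/0.014) × 0.5864^(2/3) × √0.0023 = 2.4 m/s. Hydraulic depth D_h = A/T = 2.177/2.557 = 0.8511 m.
Froude number Fr = V/√(g·D_h) = 2.4/√(9.81×0.8511) = 0.831, which is less than 1, so the flow is subcritical.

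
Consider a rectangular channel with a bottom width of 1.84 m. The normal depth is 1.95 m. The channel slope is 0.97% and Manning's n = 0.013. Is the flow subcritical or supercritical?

supercritical

Flow area A = b·y = 1.84 × 1.95 = 3.588 m². Wetted perimeter P = b + 2y = 1.84 + 2×1.95 = 5.74 m.
Hydraulic radius R = A/P = 3.588/5.74 = 0.6251 m.
V = (1/n) R^(2/3) √S = (1/0.013) × 0.6251^(2/3) × √0.0097 = 5.539 m/s. Hydraulic depth D_h = A/T = 3.588/1.84 = 1.95 m.
Froude number Fr = V/√(g·D_h) = 5.539/√(9.81×1.95) = 1.27, which is greater than 1, so the flow is supercritical.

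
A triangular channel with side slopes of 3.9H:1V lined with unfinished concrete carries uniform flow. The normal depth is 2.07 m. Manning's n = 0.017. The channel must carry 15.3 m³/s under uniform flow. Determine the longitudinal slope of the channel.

S = 0.000241

For a triangular section with side slope z = 3.9: A = zy² = 3.9×2.07² = 16.71 m²; P = 2y√(1+z²) = 2×2.07×4.026 = 16.67 m.
Hydraulic radius R = A/P = 16.71/16.67 = 1.003 m.
From Manning's equation, S = [nQ / (1 A R^(2/3))]² = [0.017 × 15.3 / (1 × 16.71 × 1.003^(2/3))]² = 0.000241.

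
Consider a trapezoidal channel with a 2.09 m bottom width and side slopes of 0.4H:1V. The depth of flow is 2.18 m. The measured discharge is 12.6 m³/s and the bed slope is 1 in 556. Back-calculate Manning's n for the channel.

With bottom width b = 2.09 m and side slope z = 0.4: A = (b + zy)y = (2.09 + 0.4×2.18)×2.18 = 6.457 m²; P = b + 2y√(1+z²) = 2.09 + 2×2.18×1.077 = 6.786 m.
Hydraulic radius R = A/P = 6.457/6.786 = 0.9516 m.
Rearranging Manning's equation: n = (1/Q) A R^(2/3) S^(1/2) = (1/12.6) × 6.457 × 0.9516^(2/3) × √0.001799 = 0.021.

n = 0.021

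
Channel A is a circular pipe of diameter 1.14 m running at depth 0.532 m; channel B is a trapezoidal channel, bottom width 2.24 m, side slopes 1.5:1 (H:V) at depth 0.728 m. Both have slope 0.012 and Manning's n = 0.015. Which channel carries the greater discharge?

channel B

Channel A: For a circular section of diameter D = 1.14 m at depth y = 0.532 m, the central angle is θ = 2 arccos(1 − 2y/D) = 3.008 rad. Then A = (D²/8)(θ − sin θ) = 0.4671 m² and P = Dθ/2 = 1.715 m. Hydraulic radius R = A/P = 0.4671/1.715 = 0.2724 m. Q_A = (1/0.015)·0.4671·0.2724^(2/3)·√0.012 = 1.433 m³/s.
Channel B: With bottom width b = 2.24 m and side slope z = 1.5: A = (b + zy)y = (2.24 + 1.5×0.728)×0.728 = 2.426 m²; P = b + 2y√(1+z²) = 2.24 + 2×0.728×1.803 = 4.865 m. Hydraulic radius R = A/P = 2.426/4.865 = 0.4986 m. Q_B = (1/0.015)·2.426·0.4986^(2/3)·√0.012 = 11.14 m³/s.
Q_A = 1.433 m³/s vs Q_B = 11.14 m³/s, so channel B carries more.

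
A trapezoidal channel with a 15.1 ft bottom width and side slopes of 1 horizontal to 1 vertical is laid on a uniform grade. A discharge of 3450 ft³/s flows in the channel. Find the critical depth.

y_c = 9.47 ft

At critical depth, Q² T / (g A³) = 1, i.e. A³/T = Q²/g = 3450²/32.2 = 369600.
Try y = 7.62 ft: A³/T = 171000 — too small.
Try y = 9.47 ft: A³/T = 370100 — matches.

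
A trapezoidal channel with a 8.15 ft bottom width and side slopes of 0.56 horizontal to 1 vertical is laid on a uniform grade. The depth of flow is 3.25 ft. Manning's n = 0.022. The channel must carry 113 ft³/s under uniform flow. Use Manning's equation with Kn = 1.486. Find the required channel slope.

With bottom width b = 8.15 ft and side slope z = 0.56: A = (b + zy)y = (8.15 + 0.56×3.25)×3.25 = 32.4 ft²; P = b + 2y√(1+z²) = 8.15 + 2×3.25×1.146 = 15.6 ft.
Hydraulic radius R = A/P = 32.4/15.6 = 2.077 ft.
From Manning's equation, S = [nQ / (1.486 A R^(2/3))]² = [0.022 × 113 / (1.486 × 32.4 × 2.077^(2/3))]² = 0.00101.

S = 0.00101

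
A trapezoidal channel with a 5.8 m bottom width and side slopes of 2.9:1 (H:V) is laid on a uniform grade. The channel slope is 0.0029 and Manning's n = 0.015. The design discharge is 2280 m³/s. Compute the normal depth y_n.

y_n = 8.15 m

Manning's equation rearranged: A R^(2/3) = nQ / (1·√S) = 0.015 × 2280 / (√0.0029) = 635.1.
Try y = 6.28 m: A R^(2/3) = 341.1 — short.
Try y = 8.95 m: A R^(2/3) = 795.3 — over.
Try y = 8.15 m: A R^(2/3) = 634.3 — ≈ 635.1.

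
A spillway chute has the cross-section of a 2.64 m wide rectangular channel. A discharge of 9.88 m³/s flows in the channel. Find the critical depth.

y_c = 1.13 m

For a rectangular channel, critical depth y_c = (q²/g)^(1/3) where q = Q/b = 9.88/2.64 = 3.742 m²/s.
So y_c = (3.742²/9.81)^(1/3) = 1.13 m.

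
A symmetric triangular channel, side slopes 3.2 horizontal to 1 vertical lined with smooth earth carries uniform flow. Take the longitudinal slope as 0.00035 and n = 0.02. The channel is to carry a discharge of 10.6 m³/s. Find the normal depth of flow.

Manning's equation rearranged: A R^(2/3) = nQ / (1·√S) = 0.02 × 10.6 / (√0.00035) = 11.33.
Trying y = 2.14 m: A R^(2/3) = 14.86 — too large.
Trying y = 1.45 m: A R^(2/3) = 5.264 — too small.
Trying y = 1.93 m: A R^(2/3) = 11.28 — ≈ 11.33.

y_n = 1.93 m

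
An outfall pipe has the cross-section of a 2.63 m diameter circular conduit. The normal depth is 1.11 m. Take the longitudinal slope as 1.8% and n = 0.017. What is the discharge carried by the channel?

Q = 12 m³/s

For a circular section of diameter D = 2.63 m at depth y = 1.11 m, the central angle is θ = 2 arccos(1 − 2y/D) = 2.829 rad. Then A = (D²/8)(θ − sin θ) = 2.179 m² and P = Dθ/2 = 3.72 m.
Hydraulic radius R = A/P = 2.179/3.72 = 0.5859 m.
Manning's equation: Q = (1/n) A R^(2/3) S^(1/2) = (1/0.017) × 2.179 × 0.5859^(2/3) × 0.018^(1/2) = 12 m³/s.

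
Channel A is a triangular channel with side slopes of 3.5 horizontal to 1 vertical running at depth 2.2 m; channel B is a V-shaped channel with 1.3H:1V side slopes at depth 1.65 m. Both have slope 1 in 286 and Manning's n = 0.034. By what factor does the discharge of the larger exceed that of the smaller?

Channel A: For a triangular section with side slope z = 3.5: A = zy² = 3.5×2.2² = 16.94 m²; P = 2y√(1+z²) = 2×2.2×3.64 = 16.02 m. Hydraulic radius R = A/P = 16.94/16.02 = 1.058 m. Q_A = (1/0.034)·16.94·1.058^(2/3)·√0.003497 = 30.58 m³/s.
Channel B: For a triangular section with side slope z = 1.3: A = zy² = 1.3×1.65² = 3.539 m²; P = 2y√(1+z²) = 2×1.65×1.64 = 5.412 m. Hydraulic radius R = A/P = 3.539/5.412 = 0.6539 m. Q_B = (1/0.034)·3.539·0.6539^(2/3)·√0.003497 = 4.637 m³/s.
The larger discharge is 30.58 m³/s and the smaller is 4.637 m³/s; the ratio is 6.6.

6.6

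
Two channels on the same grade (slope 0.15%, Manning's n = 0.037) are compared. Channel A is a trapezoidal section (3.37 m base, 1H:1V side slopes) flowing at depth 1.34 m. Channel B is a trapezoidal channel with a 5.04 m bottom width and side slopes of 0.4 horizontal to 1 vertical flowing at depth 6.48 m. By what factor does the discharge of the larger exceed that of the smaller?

Channel A: With bottom width b = 3.37 m and side slope z = 1: A = (b + zy)y = (3.37 + 1×1.34)×1.34 = 6.311 m²; P = b + 2y√(1+z²) = 3.37 + 2×1.34×1.414 = 7.16 m. Hydraulic radius R = A/P = 6.311/7.16 = 0.8815 m. Q_A = (1/0.037)·6.311·0.8815^(2/3)·√0.0015 = 6.074 m³/s.
Channel B: With bottom width b = 5.04 m and side slope z = 0.4: A = (b + zy)y = (5.04 + 0.4×6.48)×6.48 = 49.46 m²; P = b + 2y√(1+z²) = 5.04 + 2×6.48×1.077 = 19 m. Hydraulic radius R = A/P = 49.46/19 = 2.603 m. Q_B = (1/0.037)·49.46·2.603^(2/3)·√0.0015 = 97.96 m³/s.
The larger discharge is 97.96 m³/s and the smaller is 6.074 m³/s; the ratio is 16.1.

16.1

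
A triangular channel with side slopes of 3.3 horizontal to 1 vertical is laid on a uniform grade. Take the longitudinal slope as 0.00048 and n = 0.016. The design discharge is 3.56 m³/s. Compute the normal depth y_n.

y_n = 1.1 m

Manning's equation rearranged: A R^(2/3) = nQ / (1·√S) = 0.016 × 3.56 / (√0.00048) = 2.6.
Trying y = 0.936 m: A R^(2/3) = 1.692 — short.
Trying y = 1.34 m: A R^(2/3) = 4.406 — over.
Trying y = 1.1 m: A R^(2/3) = 2.603 — matches.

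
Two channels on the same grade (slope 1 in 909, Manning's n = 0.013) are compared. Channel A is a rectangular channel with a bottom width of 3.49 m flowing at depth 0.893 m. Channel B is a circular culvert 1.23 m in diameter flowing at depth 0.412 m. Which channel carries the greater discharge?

channel A

Channel A: Flow area A = b·y = 3.49 × 0.893 = 3.117 m². Wetted perimeter P = b + 2y = 3.49 + 2×0.893 = 5.276 m. Hydraulic radius R = A/P = 3.117/5.276 = 0.5907 m. Q_A = (1/0.013)·3.117·0.5907^(2/3)·√0.0011 = 5.598 m³/s.
Channel B: For a circular section of diameter D = 1.23 m at depth y = 0.412 m, the central angle is θ = 2 arccos(1 − 2y/D) = 2.469 rad. Then A = (D²/8)(θ − sin θ) = 0.349 m² and P = Dθ/2 = 1.518 m. Hydraulic radius R = A/P = 0.349/1.518 = 0.2299 m. Q_B = (1/0.013)·0.349·0.2299^(2/3)·√0.0011 = 0.3342 m³/s.
Q_A = 5.598 m³/s vs Q_B = 0.3342 m³/s, so channel A carries more.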